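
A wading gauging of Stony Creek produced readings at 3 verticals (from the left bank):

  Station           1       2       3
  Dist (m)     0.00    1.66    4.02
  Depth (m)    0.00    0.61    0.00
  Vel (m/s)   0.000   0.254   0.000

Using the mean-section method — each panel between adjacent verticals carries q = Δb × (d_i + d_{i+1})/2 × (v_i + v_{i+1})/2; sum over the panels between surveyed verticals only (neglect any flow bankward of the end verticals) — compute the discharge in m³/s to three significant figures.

Panel 1-2: Δb = 1.66 m, d̄ = (0.00+0.61)/2 = 0.305, v̄ = (0.000+0.254)/2 = 0.127 → q = 1.66×0.305×0.127 = 0.06430 m³/s
Panel 2-3: Δb = 2.36 m, d̄ = (0.61+0.00)/2 = 0.305, v̄ = (0.254+0.000)/2 = 0.127 → q = 2.36×0.305×0.127 = 0.09141 m³/s
Q = Σ q = 0.1557 m³/s

0.156 m³/s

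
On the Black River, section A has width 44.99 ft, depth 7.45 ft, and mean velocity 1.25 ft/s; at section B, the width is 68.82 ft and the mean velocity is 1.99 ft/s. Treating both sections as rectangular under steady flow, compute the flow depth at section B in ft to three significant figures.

Q = A₁V₁ = (44.99×7.45) × 1.25 = 419.0 ft³/s
d₂ = Q/(b₂ V₂) = 419.0/(68.82×1.99) = 3.059 ft

3.06 ft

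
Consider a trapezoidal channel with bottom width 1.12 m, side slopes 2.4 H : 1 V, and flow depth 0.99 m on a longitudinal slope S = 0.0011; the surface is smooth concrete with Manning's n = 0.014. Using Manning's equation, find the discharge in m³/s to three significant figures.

5.52 m³/s

A = (b + z·y)·y = (1.12 + 2.4×0.99)×0.99 = 3.461 m²
P = b + 2y√(1+z²) = 1.12 + 2×0.99×√(1+2.4²) = 6.268 m
R = A/P = 3.461/6.268 = 0.5522 m
Q = (1/n)·A·R^(2/3)·S^(1/2) = (1/0.014) × 3.461 × 0.5522^(2/3) × 0.0011^(1/2) = 5.519 m³/s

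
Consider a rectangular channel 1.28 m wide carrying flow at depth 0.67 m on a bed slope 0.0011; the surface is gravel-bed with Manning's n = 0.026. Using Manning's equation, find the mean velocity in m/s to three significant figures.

A = b·y = 1.28 × 0.67 = 0.8576 m²
P = b + 2y = 1.28 + 2×0.67 = 2.620 m
R = A/P = 0.8576/2.620 = 0.3273 m
Q = (1/n)·A·R^(2/3)·S^(1/2) = (1/0.026) × 0.8576 × 0.3273^(2/3) × 0.0011^(1/2) = 0.5196 m³/s
V = Q/A = 0.5196/0.8576 = 0.6059 m/s

0.606 m/s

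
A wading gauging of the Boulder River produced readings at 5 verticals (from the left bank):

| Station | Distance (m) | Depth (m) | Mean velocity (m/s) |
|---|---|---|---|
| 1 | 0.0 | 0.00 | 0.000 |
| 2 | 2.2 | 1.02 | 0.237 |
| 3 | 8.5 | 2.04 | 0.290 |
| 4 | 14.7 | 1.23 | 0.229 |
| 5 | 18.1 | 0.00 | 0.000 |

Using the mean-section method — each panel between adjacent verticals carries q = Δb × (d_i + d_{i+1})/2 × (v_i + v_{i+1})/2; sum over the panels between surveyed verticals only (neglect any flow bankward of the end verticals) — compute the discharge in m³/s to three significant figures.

Panel 1-2: Δb = 2.2 m, d̄ = (0.00+1.02)/2 = 0.51, v̄ = (0.000+0.237)/2 = 0.1185 → q = 2.2×0.51×0.1185 = 0.1330 m³/s
Panel 2-3: Δb = 6.3 m, d̄ = (1.02+2.04)/2 = 1.53, v̄ = (0.237+0.290)/2 = 0.2635 → q = 6.3×1.53×0.2635 = 2.540 m³/s
Panel 3-4: Δb = 6.2 m, d̄ = (2.04+1.23)/2 = 1.635, v̄ = (0.290+0.229)/2 = 0.2595 → q = 6.2×1.635×0.2595 = 2.631 m³/s
Panel 4-5: Δb = 3.4 m, d̄ = (1.23+0.00)/2 = 0.615, v̄ = (0.229+0.000)/2 = 0.1145 → q = 3.4×0.615×0.1145 = 0.2394 m³/s
Q = Σ q = 5.543 m³/s

5.54 m³/s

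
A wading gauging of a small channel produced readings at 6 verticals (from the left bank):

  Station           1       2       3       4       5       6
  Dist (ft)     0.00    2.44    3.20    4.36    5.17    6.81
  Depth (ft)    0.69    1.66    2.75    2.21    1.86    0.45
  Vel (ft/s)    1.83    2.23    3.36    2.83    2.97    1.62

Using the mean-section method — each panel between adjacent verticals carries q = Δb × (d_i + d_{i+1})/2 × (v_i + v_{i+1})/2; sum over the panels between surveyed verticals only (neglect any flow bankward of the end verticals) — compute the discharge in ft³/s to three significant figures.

Panel 1-2: Δb = 2.44 ft, d̄ = (0.69+1.66)/2 = 1.175, v̄ = (1.83+2.23)/2 = 2.03 → q = 2.44×1.175×2.03 = 5.820 ft³/s
Panel 2-3: Δb = 0.76 ft, d̄ = (1.66+2.75)/2 = 2.205, v̄ = (2.23+3.36)/2 = 2.795 → q = 0.76×2.205×2.795 = 4.684 ft³/s
Panel 3-4: Δb = 1.16 ft, d̄ = (2.75+2.21)/2 = 2.48, v̄ = (3.36+2.83)/2 = 3.095 → q = 1.16×2.48×3.095 = 8.904 ft³/s
Panel 4-5: Δb = 0.81 ft, d̄ = (2.21+1.86)/2 = 2.035, v̄ = (2.83+2.97)/2 = 2.9 → q = 0.81×2.035×2.9 = 4.780 ft³/s
Panel 5-6: Δb = 1.64 ft, d̄ = (1.86+0.45)/2 = 1.155, v̄ = (2.97+1.62)/2 = 2.295 → q = 1.64×1.155×2.295 = 4.347 ft³/s
Q = Σ q = 28.53 ft³/s

28.5 ft³/s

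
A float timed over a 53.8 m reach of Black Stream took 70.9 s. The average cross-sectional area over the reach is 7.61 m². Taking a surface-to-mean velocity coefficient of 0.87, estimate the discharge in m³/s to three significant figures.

v_surface = L / t̄ = 53.8 / 70.9 = 0.7588 m/s
v_mean = 0.87 × 0.7588 = 0.6602 m/s
Q = A × v_mean = 7.61 × 0.6602 = 5.024 m³/s

5.02 m³/s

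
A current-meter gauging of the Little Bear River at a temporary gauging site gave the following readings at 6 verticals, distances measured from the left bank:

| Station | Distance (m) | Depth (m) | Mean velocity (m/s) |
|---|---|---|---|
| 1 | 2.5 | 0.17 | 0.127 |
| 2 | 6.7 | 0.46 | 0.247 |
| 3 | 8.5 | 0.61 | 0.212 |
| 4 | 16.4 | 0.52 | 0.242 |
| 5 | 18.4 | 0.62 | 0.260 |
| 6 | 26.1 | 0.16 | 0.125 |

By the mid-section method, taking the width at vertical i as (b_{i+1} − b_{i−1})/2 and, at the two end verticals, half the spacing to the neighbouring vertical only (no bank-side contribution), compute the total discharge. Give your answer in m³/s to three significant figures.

2.50 m³/s

w_1 = (6.7 − 2.5)/2 = 2.1 m; q_1 = 0.127 × 0.17 × 2.1 = 0.04534 m³/s
w_2 = (8.5 − 2.5)/2 = 3 m; q_2 = 0.247 × 0.46 × 3 = 0.3409 m³/s
w_3 = (16.4 − 6.7)/2 = 4.85 m; q_3 = 0.212 × 0.61 × 4.85 = 0.6272 m³/s
w_4 = (18.4 − 8.5)/2 = 4.95 m; q_4 = 0.242 × 0.52 × 4.95 = 0.6229 m³/s
w_5 = (26.1 − 16.4)/2 = 4.85 m; q_5 = 0.260 × 0.62 × 4.85 = 0.7818 m³/s
w_6 = (26.1 − 18.4)/2 = 3.85 m; q_6 = 0.125 × 0.16 × 3.85 = 0.07700 m³/s
Q = Σ qᵢ = 2.495 m³/s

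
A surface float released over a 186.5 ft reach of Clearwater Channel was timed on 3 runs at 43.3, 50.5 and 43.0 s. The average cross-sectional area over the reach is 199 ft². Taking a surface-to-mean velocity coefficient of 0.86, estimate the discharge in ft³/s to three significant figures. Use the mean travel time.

t̄ = (43.3 + 50.5 + 43.0) / 3 = 45.6 s
v_surface = L / t̄ = 186.5 / 45.6 = 4.090 ft/s
v_mean = 0.86 × 4.090 = 3.517 ft/s
Q = A × v_mean = 199 × 3.517 = 699.9 ft³/s

700 ft³/s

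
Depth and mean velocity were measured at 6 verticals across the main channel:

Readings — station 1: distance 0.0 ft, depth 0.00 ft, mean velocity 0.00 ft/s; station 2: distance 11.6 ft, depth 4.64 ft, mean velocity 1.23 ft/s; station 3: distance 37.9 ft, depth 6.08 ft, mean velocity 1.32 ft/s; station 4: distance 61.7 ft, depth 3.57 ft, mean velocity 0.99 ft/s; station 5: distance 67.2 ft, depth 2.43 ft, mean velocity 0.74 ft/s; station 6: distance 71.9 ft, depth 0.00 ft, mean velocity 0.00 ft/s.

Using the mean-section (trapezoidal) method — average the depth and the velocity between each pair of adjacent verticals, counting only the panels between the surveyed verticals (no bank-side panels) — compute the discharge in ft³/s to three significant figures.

345 ft³/s

Panel 1-2: Δb = 11.6 ft, d̄ = (0.00+4.64)/2 = 2.32, v̄ = (0.00+1.23)/2 = 0.615 → q = 11.6×2.32×0.615 = 16.55 ft³/s
Panel 2-3: Δb = 26.3 ft, d̄ = (4.64+6.08)/2 = 5.36, v̄ = (1.23+1.32)/2 = 1.275 → q = 26.3×5.36×1.275 = 179.7 ft³/s
Panel 3-4: Δb = 23.8 ft, d̄ = (6.08+3.57)/2 = 4.825, v̄ = (1.32+0.99)/2 = 1.155 → q = 23.8×4.825×1.155 = 132.6 ft³/s
Panel 4-5: Δb = 5.5 ft, d̄ = (3.57+2.43)/2 = 3, v̄ = (0.99+0.74)/2 = 0.865 → q = 5.5×3×0.865 = 14.27 ft³/s
Panel 5-6: Δb = 4.7 ft, d̄ = (2.43+0.00)/2 = 1.215, v̄ = (0.74+0.00)/2 = 0.37 → q = 4.7×1.215×0.37 = 2.113 ft³/s
Q = Σ q = 345.3 ft³/s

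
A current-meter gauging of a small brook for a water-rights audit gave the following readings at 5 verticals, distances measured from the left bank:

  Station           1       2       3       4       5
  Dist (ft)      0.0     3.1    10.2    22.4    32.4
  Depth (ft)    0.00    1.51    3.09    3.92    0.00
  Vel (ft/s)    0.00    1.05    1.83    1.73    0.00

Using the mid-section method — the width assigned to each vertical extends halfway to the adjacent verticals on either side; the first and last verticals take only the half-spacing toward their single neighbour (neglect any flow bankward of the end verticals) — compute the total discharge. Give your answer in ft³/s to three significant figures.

138 ft³/s

w_2 = (10.2 − 0.0)/2 = 5.1 ft; q_2 = 1.05 × 1.51 × 5.1 = 8.086 ft³/s
w_3 = (22.4 − 3.1)/2 = 9.65 ft; q_3 = 1.83 × 3.09 × 9.65 = 54.57 ft³/s
w_4 = (32.4 − 10.2)/2 = 11.1 ft; q_4 = 1.73 × 3.92 × 11.1 = 75.28 ft³/s
Stations 1, 5 contribute zero (depth or velocity is 0).
Q = Σ qᵢ = 137.9 ft³/s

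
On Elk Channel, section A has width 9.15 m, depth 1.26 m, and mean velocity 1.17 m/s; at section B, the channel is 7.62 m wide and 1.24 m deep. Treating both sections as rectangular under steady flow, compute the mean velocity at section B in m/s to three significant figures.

1.43 m/s

Q = A₁V₁ = (9.15×1.26) × 1.17 = 13.49 m³/s
A₂ = 7.62 × 1.24 = 9.449 m²
V₂ = Q/A₂ = 13.49/9.449 = 1.428 m/s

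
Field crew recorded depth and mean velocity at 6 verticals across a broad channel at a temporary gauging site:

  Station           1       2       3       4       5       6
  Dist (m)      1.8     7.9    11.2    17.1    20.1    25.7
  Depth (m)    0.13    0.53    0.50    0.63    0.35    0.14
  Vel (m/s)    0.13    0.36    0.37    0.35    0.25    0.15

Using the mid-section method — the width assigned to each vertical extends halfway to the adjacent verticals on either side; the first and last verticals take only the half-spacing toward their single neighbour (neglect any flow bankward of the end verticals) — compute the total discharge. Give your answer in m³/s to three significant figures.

3.22 m³/s

w_1 = (7.9 − 1.8)/2 = 3.05 m; q_1 = 0.13 × 0.13 × 3.05 = 0.05155 m³/s
w_2 = (11.2 − 1.8)/2 = 4.7 m; q_2 = 0.36 × 0.53 × 4.7 = 0.8968 m³/s
w_3 = (17.1 − 7.9)/2 = 4.6 m; q_3 = 0.37 × 0.50 × 4.6 = 0.8510 m³/s
w_4 = (20.1 − 11.2)/2 = 4.45 m; q_4 = 0.35 × 0.63 × 4.45 = 0.9812 m³/s
w_5 = (25.7 − 17.1)/2 = 4.3 m; q_5 = 0.25 × 0.35 × 4.3 = 0.3763 m³/s
w_6 = (25.7 − 20.1)/2 = 2.8 m; q_6 = 0.15 × 0.14 × 2.8 = 0.05880 m³/s
Q = Σ qᵢ = 3.216 m³/s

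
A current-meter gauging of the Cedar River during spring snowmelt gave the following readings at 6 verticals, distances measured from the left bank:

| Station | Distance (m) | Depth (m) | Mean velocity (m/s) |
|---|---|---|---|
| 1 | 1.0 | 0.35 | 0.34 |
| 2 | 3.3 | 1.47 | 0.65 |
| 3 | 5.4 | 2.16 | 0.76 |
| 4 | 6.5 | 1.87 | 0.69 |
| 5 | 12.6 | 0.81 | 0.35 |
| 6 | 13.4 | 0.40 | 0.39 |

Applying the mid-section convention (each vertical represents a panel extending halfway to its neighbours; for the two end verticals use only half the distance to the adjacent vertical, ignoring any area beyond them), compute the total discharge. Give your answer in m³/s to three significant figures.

w_1 = (3.3 − 1.0)/2 = 1.15 m; q_1 = 0.34 × 0.35 × 1.15 = 0.1369 m³/s
w_2 = (5.4 − 1.0)/2 = 2.2 m; q_2 = 0.65 × 1.47 × 2.2 = 2.102 m³/s
w_3 = (6.5 − 3.3)/2 = 1.6 m; q_3 = 0.76 × 2.16 × 1.6 = 2.627 m³/s
w_4 = (12.6 − 5.4)/2 = 3.6 m; q_4 = 0.69 × 1.87 × 3.6 = 4.645 m³/s
w_5 = (13.4 − 6.5)/2 = 3.45 m; q_5 = 0.35 × 0.81 × 3.45 = 0.9781 m³/s
w_6 = (13.4 − 12.6)/2 = 0.4 m; q_6 = 0.39 × 0.40 × 0.4 = 0.06240 m³/s
Q = Σ qᵢ = 10.55 m³/s

10.6 m³/s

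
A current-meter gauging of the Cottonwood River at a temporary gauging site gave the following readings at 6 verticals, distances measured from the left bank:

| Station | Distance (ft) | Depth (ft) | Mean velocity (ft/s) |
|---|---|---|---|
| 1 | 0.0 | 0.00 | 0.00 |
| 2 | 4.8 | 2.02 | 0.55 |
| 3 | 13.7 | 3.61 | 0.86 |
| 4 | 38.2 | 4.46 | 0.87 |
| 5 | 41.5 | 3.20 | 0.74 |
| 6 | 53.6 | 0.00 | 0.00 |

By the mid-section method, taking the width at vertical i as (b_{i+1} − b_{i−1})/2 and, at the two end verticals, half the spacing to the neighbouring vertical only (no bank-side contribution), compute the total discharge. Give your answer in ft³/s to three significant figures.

132 ft³/s

w_2 = (13.7 − 0.0)/2 = 6.85 ft; q_2 = 0.55 × 2.02 × 6.85 = 7.610 ft³/s
w_3 = (38.2 − 4.8)/2 = 16.7 ft; q_3 = 0.86 × 3.61 × 16.7 = 51.85 ft³/s
w_4 = (41.5 − 13.7)/2 = 13.9 ft; q_4 = 0.87 × 4.46 × 13.9 = 53.93 ft³/s
w_5 = (53.6 − 38.2)/2 = 7.7 ft; q_5 = 0.74 × 3.20 × 7.7 = 18.23 ft³/s
Stations 1, 6 contribute zero (depth or velocity is 0).
Q = Σ qᵢ = 131.6 ft³/s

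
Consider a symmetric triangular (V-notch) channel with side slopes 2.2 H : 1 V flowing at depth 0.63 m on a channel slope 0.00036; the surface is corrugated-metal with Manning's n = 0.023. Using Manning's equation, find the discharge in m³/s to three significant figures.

A = z·y² = 2.2×0.63² = 0.8732 m²
P = 2y√(1+z²) = 2×0.63×√(1+2.2²) = 3.045 m
R = A/P = 0.8732/3.045 = 0.2868 m
Q = (1/n)·A·R^(2/3)·S^(1/2) = (1/0.023) × 0.8732 × 0.2868^(2/3) × 0.00036^(1/2) = 0.3132 m³/s

0.313 m³/s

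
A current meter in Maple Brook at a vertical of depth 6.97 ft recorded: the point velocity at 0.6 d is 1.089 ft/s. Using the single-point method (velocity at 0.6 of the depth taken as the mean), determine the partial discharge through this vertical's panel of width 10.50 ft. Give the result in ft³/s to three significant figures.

79.7 ft³/s

v̄ = v₀.₆ = 1.089 ft/s
q = v̄ × d × w = 1.089 × 6.97 × 10.50 = 79.70 ft³/s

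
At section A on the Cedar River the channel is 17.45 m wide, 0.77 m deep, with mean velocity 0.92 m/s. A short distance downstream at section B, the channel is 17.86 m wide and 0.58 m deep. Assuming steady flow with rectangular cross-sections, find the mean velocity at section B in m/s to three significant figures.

1.19 m/s

Q = A₁V₁ = (17.45×0.77) × 0.92 = 12.36 m³/s
A₂ = 17.86 × 0.58 = 10.36 m²
V₂ = Q/A₂ = 12.36/10.36 = 1.193 m/s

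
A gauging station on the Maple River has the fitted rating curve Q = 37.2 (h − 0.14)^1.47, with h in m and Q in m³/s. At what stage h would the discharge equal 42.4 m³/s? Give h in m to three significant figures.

h − h₀ = (Q/C)^(1/b) = (42.4/37.2)^(1/1.47) = 1.093 m
h = 0.14 + 1.093 = 1.233 m

1.23 m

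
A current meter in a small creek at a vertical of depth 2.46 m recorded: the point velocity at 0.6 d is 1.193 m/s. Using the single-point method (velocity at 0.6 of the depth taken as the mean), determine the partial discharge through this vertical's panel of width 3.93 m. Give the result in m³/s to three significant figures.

v̄ = v₀.₆ = 1.193 m/s
q = v̄ × d × w = 1.193 × 2.46 × 3.93 = 11.53 m³/s

11.5 m³/s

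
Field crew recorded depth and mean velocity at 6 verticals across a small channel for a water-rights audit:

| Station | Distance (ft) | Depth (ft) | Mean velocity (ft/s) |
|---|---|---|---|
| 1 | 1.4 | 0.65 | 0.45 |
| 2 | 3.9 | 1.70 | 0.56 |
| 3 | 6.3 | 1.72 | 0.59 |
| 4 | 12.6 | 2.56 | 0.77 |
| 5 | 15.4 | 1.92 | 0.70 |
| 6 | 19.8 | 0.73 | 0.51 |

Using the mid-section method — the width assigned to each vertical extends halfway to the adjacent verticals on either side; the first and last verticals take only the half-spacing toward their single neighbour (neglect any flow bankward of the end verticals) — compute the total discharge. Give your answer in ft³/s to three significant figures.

21.7 ft³/s

w_1 = (3.9 − 1.4)/2 = 1.25 ft; q_1 = 0.45 × 0.65 × 1.25 = 0.3656 ft³/s
w_2 = (6.3 − 1.4)/2 = 2.45 ft; q_2 = 0.56 × 1.70 × 2.45 = 2.332 ft³/s
w_3 = (12.6 − 3.9)/2 = 4.35 ft; q_3 = 0.59 × 1.72 × 4.35 = 4.414 ft³/s
w_4 = (15.4 − 6.3)/2 = 4.55 ft; q_4 = 0.77 × 2.56 × 4.55 = 8.969 ft³/s
w_5 = (19.8 − 12.6)/2 = 3.6 ft; q_5 = 0.70 × 1.92 × 3.6 = 4.838 ft³/s
w_6 = (19.8 − 15.4)/2 = 2.2 ft; q_6 = 0.51 × 0.73 × 2.2 = 0.8191 ft³/s
Q = Σ qᵢ = 21.74 ft³/s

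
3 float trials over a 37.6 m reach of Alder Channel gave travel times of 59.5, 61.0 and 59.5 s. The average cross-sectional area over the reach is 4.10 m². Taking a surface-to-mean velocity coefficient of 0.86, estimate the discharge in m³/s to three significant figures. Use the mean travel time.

2.21 m³/s

t̄ = (59.5 + 61.0 + 59.5) / 3 = 60 s
v_surface = L / t̄ = 37.6 / 60 = 0.6267 m/s
v_mean = 0.86 × 0.6267 = 0.5389 m/s
Q = A × v_mean = 4.10 × 0.5389 = 2.210 m³/s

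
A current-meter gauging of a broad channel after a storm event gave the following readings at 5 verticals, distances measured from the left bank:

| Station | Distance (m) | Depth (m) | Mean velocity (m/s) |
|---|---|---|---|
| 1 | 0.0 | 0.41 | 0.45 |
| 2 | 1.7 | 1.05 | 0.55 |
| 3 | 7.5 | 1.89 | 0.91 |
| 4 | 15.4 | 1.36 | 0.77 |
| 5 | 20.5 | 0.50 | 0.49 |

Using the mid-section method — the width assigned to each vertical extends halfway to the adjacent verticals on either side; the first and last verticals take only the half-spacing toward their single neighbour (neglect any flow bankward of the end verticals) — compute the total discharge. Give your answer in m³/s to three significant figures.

21.5 m³/s

w_1 = (1.7 − 0.0)/2 = 0.85 m; q_1 = 0.45 × 0.41 × 0.85 = 0.1568 m³/s
w_2 = (7.5 − 0.0)/2 = 3.75 m; q_2 = 0.55 × 1.05 × 3.75 = 2.166 m³/s
w_3 = (15.4 − 1.7)/2 = 6.85 m; q_3 = 0.91 × 1.89 × 6.85 = 11.78 m³/s
w_4 = (20.5 − 7.5)/2 = 6.5 m; q_4 = 0.77 × 1.36 × 6.5 = 6.807 m³/s
w_5 = (20.5 − 15.4)/2 = 2.55 m; q_5 = 0.49 × 0.50 × 2.55 = 0.6248 m³/s
Q = Σ qᵢ = 21.54 m³/s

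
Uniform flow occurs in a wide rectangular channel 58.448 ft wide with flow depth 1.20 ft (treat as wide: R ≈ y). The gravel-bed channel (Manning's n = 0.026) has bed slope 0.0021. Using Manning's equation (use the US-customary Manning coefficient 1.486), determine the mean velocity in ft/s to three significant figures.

2.96 ft/s

A = b·y = 58.448 × 1.20 = 70.14 ft²
Wide channel: R ≈ y = 1.20 ft
Q = (1.486/n)·A·R^(2/3)·S^(1/2) = (1.486/0.026) × 70.14 × 1.200^(2/3) × 0.0021^(1/2) = 207.4 ft³/s
V = Q/A = 207.4/70.14 = 2.958 ft/s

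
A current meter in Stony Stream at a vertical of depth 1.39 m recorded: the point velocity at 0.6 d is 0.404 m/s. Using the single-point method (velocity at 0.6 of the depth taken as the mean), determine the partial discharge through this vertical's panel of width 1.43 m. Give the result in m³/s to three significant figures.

0.803 m³/s

v̄ = v₀.₆ = 0.404 m/s
q = v̄ × d × w = 0.4040 × 1.39 × 1.43 = 0.8030 m³/s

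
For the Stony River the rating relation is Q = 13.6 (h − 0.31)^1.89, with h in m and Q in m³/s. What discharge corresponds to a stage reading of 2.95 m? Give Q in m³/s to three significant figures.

Q = 13.6 × (2.95 − 0.31)^1.89 = 13.6 × 2.64^1.89 = 85.19 m³/s

85.2 m³/s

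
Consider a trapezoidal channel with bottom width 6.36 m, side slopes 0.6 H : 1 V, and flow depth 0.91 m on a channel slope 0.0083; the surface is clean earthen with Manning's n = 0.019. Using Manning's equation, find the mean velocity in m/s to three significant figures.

3.93 m/s

A = (b + z·y)·y = (6.36 + 0.6×0.91)×0.91 = 6.284 m²
P = b + 2y√(1+z²) = 6.36 + 2×0.91×√(1+0.6²) = 8.482 m
R = A/P = 6.284/8.482 = 0.7409 m
Q = (1/n)·A·R^(2/3)·S^(1/2) = (1/0.019) × 6.284 × 0.7409^(2/3) × 0.0083^(1/2) = 24.67 m³/s
V = Q/A = 24.67/6.284 = 3.926 m/s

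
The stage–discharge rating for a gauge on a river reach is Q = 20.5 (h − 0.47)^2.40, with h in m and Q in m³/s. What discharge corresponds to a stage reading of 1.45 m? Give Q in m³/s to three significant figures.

19.5 m³/s

Q = 20.5 × (1.45 − 0.47)^2.40 = 20.5 × 0.98^2.40 = 19.53 m³/s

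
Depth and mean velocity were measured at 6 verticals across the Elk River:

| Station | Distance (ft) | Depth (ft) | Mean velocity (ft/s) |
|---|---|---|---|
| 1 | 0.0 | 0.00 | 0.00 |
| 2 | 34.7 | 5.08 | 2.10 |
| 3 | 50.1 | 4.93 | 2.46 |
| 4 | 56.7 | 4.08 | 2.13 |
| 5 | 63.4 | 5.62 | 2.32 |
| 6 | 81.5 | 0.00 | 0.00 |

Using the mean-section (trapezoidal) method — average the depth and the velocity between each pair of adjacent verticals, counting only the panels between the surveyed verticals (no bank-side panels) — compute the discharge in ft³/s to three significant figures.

468 ft³/s

Panel 1-2: Δb = 34.7 ft, d̄ = (0.00+5.08)/2 = 2.54, v̄ = (0.00+2.10)/2 = 1.05 → q = 34.7×2.54×1.05 = 92.54 ft³/s
Panel 2-3: Δb = 15.4 ft, d̄ = (5.08+4.93)/2 = 5.005, v̄ = (2.10+2.46)/2 = 2.28 → q = 15.4×5.005×2.28 = 175.7 ft³/s
Panel 3-4: Δb = 6.6 ft, d̄ = (4.93+4.08)/2 = 4.505, v̄ = (2.46+2.13)/2 = 2.295 → q = 6.6×4.505×2.295 = 68.24 ft³/s
Panel 4-5: Δb = 6.7 ft, d̄ = (4.08+5.62)/2 = 4.85, v̄ = (2.13+2.32)/2 = 2.225 → q = 6.7×4.85×2.225 = 72.30 ft³/s
Panel 5-6: Δb = 18.1 ft, d̄ = (5.62+0.00)/2 = 2.81, v̄ = (2.32+0.00)/2 = 1.16 → q = 18.1×2.81×1.16 = 59.00 ft³/s
Q = Σ q = 467.8 ft³/s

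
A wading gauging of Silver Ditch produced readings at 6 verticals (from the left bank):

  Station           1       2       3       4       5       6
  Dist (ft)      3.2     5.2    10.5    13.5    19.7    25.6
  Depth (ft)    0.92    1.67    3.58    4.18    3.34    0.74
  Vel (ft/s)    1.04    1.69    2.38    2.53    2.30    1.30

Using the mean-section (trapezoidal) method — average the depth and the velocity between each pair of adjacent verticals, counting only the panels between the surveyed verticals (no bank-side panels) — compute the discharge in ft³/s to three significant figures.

138 ft³/s

Panel 1-2: Δb = 2 ft, d̄ = (0.92+1.67)/2 = 1.295, v̄ = (1.04+1.69)/2 = 1.365 → q = 2×1.295×1.365 = 3.535 ft³/s
Panel 2-3: Δb = 5.3 ft, d̄ = (1.67+3.58)/2 = 2.625, v̄ = (1.69+2.38)/2 = 2.035 → q = 5.3×2.625×2.035 = 28.31 ft³/s
Panel 3-4: Δb = 3 ft, d̄ = (3.58+4.18)/2 = 3.88, v̄ = (2.38+2.53)/2 = 2.455 → q = 3×3.88×2.455 = 28.58 ft³/s
Panel 4-5: Δb = 6.2 ft, d̄ = (4.18+3.34)/2 = 3.76, v̄ = (2.53+2.30)/2 = 2.415 → q = 6.2×3.76×2.415 = 56.30 ft³/s
Panel 5-6: Δb = 5.9 ft, d̄ = (3.34+0.74)/2 = 2.04, v̄ = (2.30+1.30)/2 = 1.8 → q = 5.9×2.04×1.8 = 21.66 ft³/s
Q = Σ q = 138.4 ft³/s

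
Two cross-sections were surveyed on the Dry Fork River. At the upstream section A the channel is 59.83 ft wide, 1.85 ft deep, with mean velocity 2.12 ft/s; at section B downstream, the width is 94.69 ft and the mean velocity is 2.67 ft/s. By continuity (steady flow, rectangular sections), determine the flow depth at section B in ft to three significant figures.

0.928 ft

Q = A₁V₁ = (59.83×1.85) × 2.12 = 234.7 ft³/s
d₂ = Q/(b₂ V₂) = 234.7/(94.69×2.67) = 0.9281 ft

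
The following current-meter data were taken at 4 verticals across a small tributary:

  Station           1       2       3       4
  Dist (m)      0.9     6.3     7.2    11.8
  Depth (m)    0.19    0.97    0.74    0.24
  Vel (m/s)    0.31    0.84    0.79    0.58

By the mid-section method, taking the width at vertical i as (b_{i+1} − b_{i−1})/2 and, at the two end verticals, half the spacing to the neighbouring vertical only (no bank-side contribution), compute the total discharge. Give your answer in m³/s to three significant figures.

4.65 m³/s

w_1 = (6.3 − 0.9)/2 = 2.7 m; q_1 = 0.31 × 0.19 × 2.7 = 0.1590 m³/s
w_2 = (7.2 − 0.9)/2 = 3.15 m; q_2 = 0.84 × 0.97 × 3.15 = 2.567 m³/s
w_3 = (11.8 − 6.3)/2 = 2.75 m; q_3 = 0.79 × 0.74 × 2.75 = 1.608 m³/s
w_4 = (11.8 − 7.2)/2 = 2.3 m; q_4 = 0.58 × 0.24 × 2.3 = 0.3202 m³/s
Q = Σ qᵢ = 4.653 m³/s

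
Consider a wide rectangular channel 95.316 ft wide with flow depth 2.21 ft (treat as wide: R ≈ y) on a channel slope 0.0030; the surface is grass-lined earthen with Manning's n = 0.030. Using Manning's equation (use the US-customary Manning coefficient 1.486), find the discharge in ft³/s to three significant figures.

A = b·y = 95.316 × 2.21 = 210.6 ft²
Wide channel: R ≈ y = 2.21 ft
Q = (1.486/n)·A·R^(2/3)·S^(1/2) = (1.486/0.030) × 210.6 × 2.210^(2/3) × 0.0030^(1/2) = 969.6 ft³/s

970 ft³/s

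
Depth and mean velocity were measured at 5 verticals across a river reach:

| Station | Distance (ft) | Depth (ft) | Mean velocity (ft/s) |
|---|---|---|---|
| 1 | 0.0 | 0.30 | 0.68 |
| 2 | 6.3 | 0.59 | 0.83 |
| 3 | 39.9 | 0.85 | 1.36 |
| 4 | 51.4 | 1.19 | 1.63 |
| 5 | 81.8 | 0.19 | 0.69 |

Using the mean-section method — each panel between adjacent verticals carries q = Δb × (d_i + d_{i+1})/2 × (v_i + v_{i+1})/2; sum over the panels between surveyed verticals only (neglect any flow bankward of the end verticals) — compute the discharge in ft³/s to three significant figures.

70.5 ft³/s

Panel 1-2: Δb = 6.3 ft, d̄ = (0.30+0.59)/2 = 0.445, v̄ = (0.68+0.83)/2 = 0.755 → q = 6.3×0.445×0.755 = 2.117 ft³/s
Panel 2-3: Δb = 33.6 ft, d̄ = (0.59+0.85)/2 = 0.72, v̄ = (0.83+1.36)/2 = 1.095 → q = 33.6×0.72×1.095 = 26.49 ft³/s
Panel 3-4: Δb = 11.5 ft, d̄ = (0.85+1.19)/2 = 1.02, v̄ = (1.36+1.63)/2 = 1.495 → q = 11.5×1.02×1.495 = 17.54 ft³/s
Panel 4-5: Δb = 30.4 ft, d̄ = (1.19+0.19)/2 = 0.69, v̄ = (1.63+0.69)/2 = 1.16 → q = 30.4×0.69×1.16 = 24.33 ft³/s
Q = Σ q = 70.48 ft³/s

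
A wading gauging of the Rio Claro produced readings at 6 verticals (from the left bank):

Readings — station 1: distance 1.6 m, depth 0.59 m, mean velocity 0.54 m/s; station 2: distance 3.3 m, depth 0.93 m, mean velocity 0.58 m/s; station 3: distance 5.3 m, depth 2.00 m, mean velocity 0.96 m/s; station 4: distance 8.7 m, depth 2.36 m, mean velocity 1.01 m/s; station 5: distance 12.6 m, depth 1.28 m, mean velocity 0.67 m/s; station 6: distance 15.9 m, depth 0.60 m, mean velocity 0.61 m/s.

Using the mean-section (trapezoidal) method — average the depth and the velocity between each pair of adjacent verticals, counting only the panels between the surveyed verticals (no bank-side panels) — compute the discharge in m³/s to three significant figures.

Panel 1-2: Δb = 1.7 m, d̄ = (0.59+0.93)/2 = 0.76, v̄ = (0.54+0.58)/2 = 0.56 → q = 1.7×0.76×0.56 = 0.7235 m³/s
Panel 2-3: Δb = 2 m, d̄ = (0.93+2.00)/2 = 1.465, v̄ = (0.58+0.96)/2 = 0.77 → q = 2×1.465×0.77 = 2.256 m³/s
Panel 3-4: Δb = 3.4 m, d̄ = (2.00+2.36)/2 = 2.18, v̄ = (0.96+1.01)/2 = 0.985 → q = 3.4×2.18×0.985 = 7.301 m³/s
Panel 4-5: Δb = 3.9 m, d̄ = (2.36+1.28)/2 = 1.82, v̄ = (1.01+0.67)/2 = 0.84 → q = 3.9×1.82×0.84 = 5.962 m³/s
Panel 5-6: Δb = 3.3 m, d̄ = (1.28+0.60)/2 = 0.94, v̄ = (0.67+0.61)/2 = 0.64 → q = 3.3×0.94×0.64 = 1.985 m³/s
Q = Σ q = 18.23 m³/s

18.2 m³/s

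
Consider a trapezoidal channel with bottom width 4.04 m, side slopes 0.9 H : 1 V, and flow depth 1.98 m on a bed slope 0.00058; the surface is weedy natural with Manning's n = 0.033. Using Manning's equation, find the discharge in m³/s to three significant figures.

9.66 m³/s

A = (b + z·y)·y = (4.04 + 0.9×1.98)×1.98 = 11.53 m²
P = b + 2y√(1+z²) = 4.04 + 2×1.98×√(1+0.9²) = 9.368 m
R = A/P = 11.53/9.368 = 1.231 m
Q = (1/n)·A·R^(2/3)·S^(1/2) = (1/0.033) × 11.53 × 1.231^(2/3) × 0.00058^(1/2) = 9.661 m³/s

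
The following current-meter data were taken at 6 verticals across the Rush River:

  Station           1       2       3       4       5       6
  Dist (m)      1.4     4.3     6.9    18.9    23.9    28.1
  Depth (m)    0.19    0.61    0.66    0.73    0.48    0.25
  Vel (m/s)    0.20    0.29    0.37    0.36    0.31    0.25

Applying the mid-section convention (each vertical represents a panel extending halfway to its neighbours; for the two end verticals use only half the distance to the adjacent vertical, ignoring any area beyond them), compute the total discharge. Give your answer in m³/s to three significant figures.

w_1 = (4.3 − 1.4)/2 = 1.45 m; q_1 = 0.20 × 0.19 × 1.45 = 0.05510 m³/s
w_2 = (6.9 − 1.4)/2 = 2.75 m; q_2 = 0.29 × 0.61 × 2.75 = 0.4865 m³/s
w_3 = (18.9 − 4.3)/2 = 7.3 m; q_3 = 0.37 × 0.66 × 7.3 = 1.783 m³/s
w_4 = (23.9 − 6.9)/2 = 8.5 m; q_4 = 0.36 × 0.73 × 8.5 = 2.234 m³/s
w_5 = (28.1 − 18.9)/2 = 4.6 m; q_5 = 0.31 × 0.48 × 4.6 = 0.6845 m³/s
w_6 = (28.1 − 23.9)/2 = 2.1 m; q_6 = 0.25 × 0.25 × 2.1 = 0.1313 m³/s
Q = Σ qᵢ = 5.374 m³/s

5.37 m³/s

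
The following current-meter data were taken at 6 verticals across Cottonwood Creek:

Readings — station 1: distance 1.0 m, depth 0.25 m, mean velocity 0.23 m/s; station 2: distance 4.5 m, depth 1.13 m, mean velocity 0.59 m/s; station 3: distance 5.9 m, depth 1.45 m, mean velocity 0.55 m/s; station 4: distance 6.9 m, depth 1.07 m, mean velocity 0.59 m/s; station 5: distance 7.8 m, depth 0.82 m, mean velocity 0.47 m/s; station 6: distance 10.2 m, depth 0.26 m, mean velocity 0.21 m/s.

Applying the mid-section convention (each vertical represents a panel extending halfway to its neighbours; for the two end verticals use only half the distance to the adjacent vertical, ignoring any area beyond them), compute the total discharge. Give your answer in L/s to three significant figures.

3990 L/s

w_1 = (4.5 − 1.0)/2 = 1.75 m; q_1 = 0.23 × 0.25 × 1.75 = 0.1006 m³/s
w_2 = (5.9 − 1.0)/2 = 2.45 m; q_2 = 0.59 × 1.13 × 2.45 = 1.633 m³/s
w_3 = (6.9 − 4.5)/2 = 1.2 m; q_3 = 0.55 × 1.45 × 1.2 = 0.9570 m³/s
w_4 = (7.8 − 5.9)/2 = 0.95 m; q_4 = 0.59 × 1.07 × 0.95 = 0.5997 m³/s
w_5 = (10.2 − 6.9)/2 = 1.65 m; q_5 = 0.47 × 0.82 × 1.65 = 0.6359 m³/s
w_6 = (10.2 − 7.8)/2 = 1.2 m; q_6 = 0.21 × 0.26 × 1.2 = 0.06552 m³/s
Q = Σ qᵢ = 3.992 m³/s
= 3.992 × 1000 = 3992 L/s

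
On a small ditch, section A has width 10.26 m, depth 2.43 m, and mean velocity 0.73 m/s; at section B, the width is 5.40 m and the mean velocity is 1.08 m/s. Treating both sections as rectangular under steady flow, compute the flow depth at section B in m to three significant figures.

Q = A₁V₁ = (10.26×2.43) × 0.73 = 18.20 m³/s
d₂ = Q/(b₂ V₂) = 18.20/(5.40×1.08) = 3.121 m

3.12 m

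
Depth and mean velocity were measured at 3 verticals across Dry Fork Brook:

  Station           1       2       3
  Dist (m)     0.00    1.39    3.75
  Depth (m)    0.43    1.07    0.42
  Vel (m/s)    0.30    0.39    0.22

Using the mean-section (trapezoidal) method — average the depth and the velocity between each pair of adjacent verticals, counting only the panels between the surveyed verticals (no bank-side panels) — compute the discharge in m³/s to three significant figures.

0.896 m³/s

Panel 1-2: Δb = 1.39 m, d̄ = (0.43+1.07)/2 = 0.75, v̄ = (0.30+0.39)/2 = 0.345 → q = 1.39×0.75×0.345 = 0.3597 m³/s
Panel 2-3: Δb = 2.36 m, d̄ = (1.07+0.42)/2 = 0.745, v̄ = (0.39+0.22)/2 = 0.305 → q = 2.36×0.745×0.305 = 0.5363 m³/s
Q = Σ q = 0.8959 m³/s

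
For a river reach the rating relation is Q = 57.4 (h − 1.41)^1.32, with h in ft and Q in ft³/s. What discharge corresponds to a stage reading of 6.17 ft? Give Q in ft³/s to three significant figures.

450 ft³/s

Q = 57.4 × (6.17 − 1.41)^1.32 = 57.4 × 4.76^1.32 = 450.1 ft³/s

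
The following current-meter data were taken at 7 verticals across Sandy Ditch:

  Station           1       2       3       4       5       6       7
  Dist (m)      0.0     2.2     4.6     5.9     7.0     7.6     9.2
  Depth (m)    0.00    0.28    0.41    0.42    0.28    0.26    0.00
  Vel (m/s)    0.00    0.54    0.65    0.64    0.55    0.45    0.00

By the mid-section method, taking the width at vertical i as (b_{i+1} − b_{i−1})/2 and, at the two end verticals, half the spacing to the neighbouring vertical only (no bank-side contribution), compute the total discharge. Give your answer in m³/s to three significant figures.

1.42 m³/s

w_2 = (4.6 − 0.0)/2 = 2.3 m; q_2 = 0.54 × 0.28 × 2.3 = 0.3478 m³/s
w_3 = (5.9 − 2.2)/2 = 1.85 m; q_3 = 0.65 × 0.41 × 1.85 = 0.4930 m³/s
w_4 = (7.0 − 4.6)/2 = 1.2 m; q_4 = 0.64 × 0.42 × 1.2 = 0.3226 m³/s
w_5 = (7.6 − 5.9)/2 = 0.85 m; q_5 = 0.55 × 0.28 × 0.85 = 0.1309 m³/s
w_6 = (9.2 − 7.0)/2 = 1.1 m; q_6 = 0.45 × 0.26 × 1.1 = 0.1287 m³/s
Stations 1, 7 contribute zero (depth or velocity is 0).
Q = Σ qᵢ = 1.423 m³/s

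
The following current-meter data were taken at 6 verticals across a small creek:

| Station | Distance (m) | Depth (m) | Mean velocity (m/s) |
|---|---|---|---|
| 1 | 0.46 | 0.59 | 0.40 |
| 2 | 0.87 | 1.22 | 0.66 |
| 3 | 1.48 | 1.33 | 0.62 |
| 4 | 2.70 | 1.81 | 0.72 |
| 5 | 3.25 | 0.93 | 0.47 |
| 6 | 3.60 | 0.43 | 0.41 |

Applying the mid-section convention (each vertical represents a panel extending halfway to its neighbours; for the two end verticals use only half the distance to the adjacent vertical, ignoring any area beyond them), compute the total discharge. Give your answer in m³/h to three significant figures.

9340 m³/h

w_1 = (0.87 − 0.46)/2 = 0.205 m; q_1 = 0.40 × 0.59 × 0.205 = 0.04838 m³/s
w_2 = (1.48 − 0.46)/2 = 0.51 m; q_2 = 0.66 × 1.22 × 0.51 = 0.4107 m³/s
w_3 = (2.70 − 0.87)/2 = 0.915 m; q_3 = 0.62 × 1.33 × 0.915 = 0.7545 m³/s
w_4 = (3.25 − 1.48)/2 = 0.885 m; q_4 = 0.72 × 1.81 × 0.885 = 1.153 m³/s
w_5 = (3.60 − 2.70)/2 = 0.45 m; q_5 = 0.47 × 0.93 × 0.45 = 0.1967 m³/s
w_6 = (3.60 − 3.25)/2 = 0.175 m; q_6 = 0.41 × 0.43 × 0.175 = 0.03085 m³/s
Q = Σ qᵢ = 2.594 m³/s
= 2.594 × 3600 = 9340 m³/h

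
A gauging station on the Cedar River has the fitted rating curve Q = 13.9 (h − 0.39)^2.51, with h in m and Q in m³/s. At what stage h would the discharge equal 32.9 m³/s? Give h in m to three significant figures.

1.80 m

h − h₀ = (Q/C)^(1/b) = (32.9/13.9)^(1/2.51) = 1.410 m
h = 0.39 + 1.410 = 1.800 m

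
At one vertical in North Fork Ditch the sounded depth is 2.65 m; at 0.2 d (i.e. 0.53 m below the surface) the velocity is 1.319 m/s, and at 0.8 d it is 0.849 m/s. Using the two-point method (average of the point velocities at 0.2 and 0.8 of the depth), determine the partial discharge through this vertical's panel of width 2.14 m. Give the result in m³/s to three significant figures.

v̄ = (1.319 + 0.849) / 2 = 1.084 m/s
q = v̄ × d × w = 1.084 × 2.65 × 2.14 = 6.147 m³/s

6.15 m³/s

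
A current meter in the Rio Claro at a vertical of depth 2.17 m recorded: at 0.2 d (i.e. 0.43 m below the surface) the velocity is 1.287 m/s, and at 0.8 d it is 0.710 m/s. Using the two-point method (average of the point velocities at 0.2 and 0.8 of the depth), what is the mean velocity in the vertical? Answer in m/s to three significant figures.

v̄ = (1.287 + 0.710) / 2 = 0.9985 m/s

0.999 m/s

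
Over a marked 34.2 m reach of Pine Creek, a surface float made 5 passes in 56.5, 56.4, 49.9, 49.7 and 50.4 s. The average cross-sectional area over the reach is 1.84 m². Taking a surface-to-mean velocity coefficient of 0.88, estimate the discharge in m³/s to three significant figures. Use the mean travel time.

t̄ = (56.5 + 56.4 + 49.9 + 49.7 + 50.4) / 5 = 52.58 s
v_surface = L / t̄ = 34.2 / 52.58 = 0.6504 m/s
v_mean = 0.88 × 0.6504 = 0.5724 m/s
Q = A × v_mean = 1.84 × 0.5724 = 1.053 m³/s

1.05 m³/s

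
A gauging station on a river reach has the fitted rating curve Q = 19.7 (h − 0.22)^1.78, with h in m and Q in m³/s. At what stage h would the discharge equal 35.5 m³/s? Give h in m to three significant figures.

h − h₀ = (Q/C)^(1/b) = (35.5/19.7)^(1/1.78) = 1.392 m
h = 0.22 + 1.392 = 1.612 m

1.61 m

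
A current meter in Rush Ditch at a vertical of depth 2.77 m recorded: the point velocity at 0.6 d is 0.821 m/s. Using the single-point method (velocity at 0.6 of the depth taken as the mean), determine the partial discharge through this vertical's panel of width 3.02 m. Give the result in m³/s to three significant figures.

6.87 m³/s

v̄ = v₀.₆ = 0.821 m/s
q = v̄ × d × w = 0.8210 × 2.77 × 3.02 = 6.868 m³/s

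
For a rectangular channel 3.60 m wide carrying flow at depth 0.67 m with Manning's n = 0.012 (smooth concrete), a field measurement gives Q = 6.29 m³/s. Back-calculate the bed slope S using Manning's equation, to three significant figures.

A = b·y = 3.60 × 0.67 = 2.412 m²
P = b + 2y = 3.60 + 2×0.67 = 4.940 m
R = A/P = 2.412/4.940 = 0.4883 m
S = (Q·n / (1·A·R^(2/3)))² = (6.29×0.012 / (1×2.412×0.6201))² = 0.002547

0.00255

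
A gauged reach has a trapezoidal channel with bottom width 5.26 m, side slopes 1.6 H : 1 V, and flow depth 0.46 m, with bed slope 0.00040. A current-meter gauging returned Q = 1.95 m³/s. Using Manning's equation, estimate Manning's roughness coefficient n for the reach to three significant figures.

A = (b + z·y)·y = (5.26 + 1.6×0.46)×0.46 = 2.758 m²
P = b + 2y√(1+z²) = 5.26 + 2×0.46×√(1+1.6²) = 6.996 m
R = A/P = 2.758/6.996 = 0.3943 m
n = (1/Q)·A·R^(2/3)·S^(1/2) = (1/1.95) × 2.758 × 0.5377 × 0.02000 = 0.01521

0.0152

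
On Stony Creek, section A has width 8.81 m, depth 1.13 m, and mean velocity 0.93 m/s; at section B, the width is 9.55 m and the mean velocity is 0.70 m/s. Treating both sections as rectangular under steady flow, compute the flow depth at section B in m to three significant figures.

Q = A₁V₁ = (8.81×1.13) × 0.93 = 9.258 m³/s
d₂ = Q/(b₂ V₂) = 9.258/(9.55×0.70) = 1.385 m

1.38 m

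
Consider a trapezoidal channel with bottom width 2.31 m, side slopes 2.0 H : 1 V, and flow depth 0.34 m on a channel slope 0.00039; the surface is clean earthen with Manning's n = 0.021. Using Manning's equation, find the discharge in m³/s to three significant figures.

0.395 m³/s

A = (b + z·y)·y = (2.31 + 2.0×0.34)×0.34 = 1.017 m²
P = b + 2y√(1+z²) = 2.31 + 2×0.34×√(1+2.0²) = 3.831 m
R = A/P = 1.017/3.831 = 0.2654 m
Q = (1/n)·A·R^(2/3)·S^(1/2) = (1/0.021) × 1.017 × 0.2654^(2/3) × 0.00039^(1/2) = 0.3948 m³/s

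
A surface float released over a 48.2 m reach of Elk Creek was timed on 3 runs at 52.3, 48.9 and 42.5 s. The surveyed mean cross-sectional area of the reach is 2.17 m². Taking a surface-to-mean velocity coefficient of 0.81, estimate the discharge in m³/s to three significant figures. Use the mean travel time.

1.77 m³/s

t̄ = (52.3 + 48.9 + 42.5) / 3 = 47.9 s
v_surface = L / t̄ = 48.2 / 47.9 = 1.006 m/s
v_mean = 0.81 × 1.006 = 0.8151 m/s
Q = A × v_mean = 2.17 × 0.8151 = 1.769 m³/s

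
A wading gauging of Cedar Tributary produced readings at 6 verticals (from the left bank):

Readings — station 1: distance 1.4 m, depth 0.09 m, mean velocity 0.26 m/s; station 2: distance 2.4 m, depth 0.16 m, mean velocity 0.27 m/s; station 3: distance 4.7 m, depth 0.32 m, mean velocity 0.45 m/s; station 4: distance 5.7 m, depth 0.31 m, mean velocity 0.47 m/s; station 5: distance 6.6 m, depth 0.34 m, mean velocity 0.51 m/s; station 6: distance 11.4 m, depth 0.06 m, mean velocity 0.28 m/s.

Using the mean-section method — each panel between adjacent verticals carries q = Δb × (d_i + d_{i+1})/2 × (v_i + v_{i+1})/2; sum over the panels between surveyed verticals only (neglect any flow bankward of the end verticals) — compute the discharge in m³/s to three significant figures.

Panel 1-2: Δb = 1 m, d̄ = (0.09+0.16)/2 = 0.125, v̄ = (0.26+0.27)/2 = 0.265 → q = 1×0.125×0.265 = 0.03313 m³/s
Panel 2-3: Δb = 2.3 m, d̄ = (0.16+0.32)/2 = 0.24, v̄ = (0.27+0.45)/2 = 0.36 → q = 2.3×0.24×0.36 = 0.1987 m³/s
Panel 3-4: Δb = 1 m, d̄ = (0.32+0.31)/2 = 0.315, v̄ = (0.45+0.47)/2 = 0.46 → q = 1×0.315×0.46 = 0.1449 m³/s
Panel 4-5: Δb = 0.9 m, d̄ = (0.31+0.34)/2 = 0.325, v̄ = (0.47+0.51)/2 = 0.49 → q = 0.9×0.325×0.49 = 0.1433 m³/s
Panel 5-6: Δb = 4.8 m, d̄ = (0.34+0.06)/2 = 0.2, v̄ = (0.51+0.28)/2 = 0.395 → q = 4.8×0.2×0.395 = 0.3792 m³/s
Q = Σ q = 0.8993 m³/s

0.899 m³/s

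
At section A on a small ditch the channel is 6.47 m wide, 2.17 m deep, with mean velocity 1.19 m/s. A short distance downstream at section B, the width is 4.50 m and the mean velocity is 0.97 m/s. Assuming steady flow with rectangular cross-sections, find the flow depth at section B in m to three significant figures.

3.83 m

Q = A₁V₁ = (6.47×2.17) × 1.19 = 16.71 m³/s
d₂ = Q/(b₂ V₂) = 16.71/(4.50×0.97) = 3.828 m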